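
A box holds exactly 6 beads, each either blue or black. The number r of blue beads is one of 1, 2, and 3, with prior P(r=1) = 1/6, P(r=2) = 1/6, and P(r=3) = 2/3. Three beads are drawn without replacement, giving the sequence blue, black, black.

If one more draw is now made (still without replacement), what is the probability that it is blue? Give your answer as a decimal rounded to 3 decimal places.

Under each hypothesis, the probability of the observed sequence is: P(data | r = 1) = (1/6)(5/5)(4/4) = 1/6; P(data | r = 2) = (2/6)(4/5)(3/4) = 1/5; P(data | r = 3) = (3/6)(3/5)(2/4) = 3/20.
The prior-weighted likelihoods are 1/6 · 1/6 = 1/36, 1/6 · 1/5 = 1/30, 2/3 · 3/20 = 1/10; summing to 29/180.
Normalising, the posterior is P(r = 1 | data) = 5/29, P(r = 2 | data) = 6/29, P(r = 3 | data) = 18/29.
So P(blue next | data) = Σ P(blue next | H) P(H | data) = (0)(5/29) + (1/3)(6/29) + (2/3)(18/29) = 14/29.

0.483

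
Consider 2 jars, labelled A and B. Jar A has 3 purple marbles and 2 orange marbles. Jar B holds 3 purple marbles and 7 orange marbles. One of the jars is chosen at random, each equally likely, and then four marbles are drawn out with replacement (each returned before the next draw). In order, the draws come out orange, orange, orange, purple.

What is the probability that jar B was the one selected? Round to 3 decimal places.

The likelihood of the observed sequence under each hypothesis: P(data | jar A) = (2/5)(2/5)(2/5)(3/5) = 0.0384; P(data | jar B) = (7/10)(7/10)(7/10)(3/10) = 0.1029.
Weighting by the prior gives 1/2 · 0.0384 = 0.0192, 1/2 · 0.1029 = 0.05145; with total 0.07065.
Hence P(jar B | data) = (0.05145) / (0.07065) = 0.72824.

0.728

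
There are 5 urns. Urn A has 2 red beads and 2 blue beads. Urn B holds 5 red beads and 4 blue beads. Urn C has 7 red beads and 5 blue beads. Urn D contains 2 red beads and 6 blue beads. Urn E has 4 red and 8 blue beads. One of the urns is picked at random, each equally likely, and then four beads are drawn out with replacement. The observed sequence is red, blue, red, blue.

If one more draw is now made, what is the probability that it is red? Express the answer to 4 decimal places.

0.4674

Under each hypothesis, the probability of the observed sequence is: P(data | urn A) = (2/4)(2/4)(2/4)(2/4) = 0.0625; P(data | urn B) = (5/9)(4/9)(5/9)(4/9) = 0.060966; P(data | urn C) = (7/12)(5/12)(7/12)(5/12) = 0.059076; P(data | urn D) = (2/8)(6/8)(2/8)(6/8) = 0.035156; P(data | urn E) = (4/12)(8/12)(4/12)(8/12) = 0.049383.
Weighting by the prior gives 1/5 · 0.0625 = 0.0125, 1/5 · 0.060966 = 0.012193, 1/5 · 0.059076 = 0.011815, 1/5 · 0.035156 = 0.0070313, 1/5 · 0.049383 = 0.0098765; these sum to 0.053416.
The posterior is then P(urn A | data) = 0.23401, P(urn B | data) = 0.22827, P(urn C | data) = 0.22119, P(urn D | data) = 0.13163, P(urn E | data) = 0.1849.
The predictive probability is P(red next | data) = (1/2)(0.23401) + (5/9)(0.22827) + (7/12)(0.22119) + (1/4)(0.13163) + (1/3)(0.1849) = 0.46739.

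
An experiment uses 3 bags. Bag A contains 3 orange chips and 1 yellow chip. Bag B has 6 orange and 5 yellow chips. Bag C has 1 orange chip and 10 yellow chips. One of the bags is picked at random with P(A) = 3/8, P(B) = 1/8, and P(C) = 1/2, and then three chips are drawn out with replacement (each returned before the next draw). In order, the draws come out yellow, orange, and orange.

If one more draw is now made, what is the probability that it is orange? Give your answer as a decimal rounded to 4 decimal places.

0.6692

Compute the likelihood of the observed sequence for each case: P(data | bag A) = (1/4)(3/4)(3/4) = 0.14062; P(data | bag B) = (5/11)(6/11)(6/11) = 0.13524; P(data | bag C) = (10/11)(1/11)(1/11) = 0.0075131.
Weighting by the prior gives 3/8 · 0.14062 = 0.052734, 1/8 · 0.13524 = 0.016905, 1/2 · 0.0075131 = 0.0037566; these sum to 0.073396.
The posterior is then P(bag A | data) = 0.7185, P(bag B | data) = 0.23032, P(bag C | data) = 0.051183.
So P(orange next | data) = Σ P(orange next | H) P(H | data) = (3/4)(0.7185) + (6/11)(0.23032) + (1/11)(0.051183) = 0.66915.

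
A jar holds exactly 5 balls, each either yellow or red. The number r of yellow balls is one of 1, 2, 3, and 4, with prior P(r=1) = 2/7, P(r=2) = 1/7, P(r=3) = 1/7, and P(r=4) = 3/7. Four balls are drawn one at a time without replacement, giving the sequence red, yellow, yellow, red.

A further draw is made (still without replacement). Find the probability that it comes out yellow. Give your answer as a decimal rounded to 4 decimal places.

0.5000

Compute the likelihood of the observed sequence for each case: P(data | r = 1) = (4/5)(1/4)(0/3) = 0; P(data | r = 2) = (3/5)(2/4)(1/3)(2/2) = 1/10; P(data | r = 3) = (2/5)(3/4)(2/3)(1/2) = 1/10; P(data | r = 4) = (1/5)(4/4)(3/3)(0/2) = 0.
Multiplying each by its prior: 2/7 · 0 = 0, 1/7 · 1/10 = 1/70, 1/7 · 1/10 = 1/70, 3/7 · 0 = 0; summing to 1/35.
Normalising, the posterior is P(r = 1 | data) = 0, P(r = 2 | data) = 1/2, P(r = 3 | data) = 1/2, P(r = 4 | data) = 0.
The predictive probability is P(yellow next | data) = (0)(1/2) + (1)(1/2) = 1/2.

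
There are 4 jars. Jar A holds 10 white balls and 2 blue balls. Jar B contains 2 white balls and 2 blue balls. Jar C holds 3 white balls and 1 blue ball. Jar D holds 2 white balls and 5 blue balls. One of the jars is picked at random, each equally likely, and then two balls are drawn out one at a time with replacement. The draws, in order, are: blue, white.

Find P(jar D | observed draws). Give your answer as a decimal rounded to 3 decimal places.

The likelihood of the observed sequence under each hypothesis: P(data | jar A) = (2/12)(10/12) = 0.13889; P(data | jar B) = (2/4)(2/4) = 0.25; P(data | jar C) = (1/4)(3/4) = 0.1875; P(data | jar D) = (5/7)(2/7) = 0.20408.
Multiplying each by its prior: 1/4 · 0.13889 = 0.034722, 1/4 · 0.25 = 0.0625, 1/4 · 0.1875 = 0.046875, 1/4 · 0.20408 = 0.05102; summing to 0.19512.
Therefore the posterior P(jar D | data) = (0.05102) / (0.19512) = 0.26149.

0.261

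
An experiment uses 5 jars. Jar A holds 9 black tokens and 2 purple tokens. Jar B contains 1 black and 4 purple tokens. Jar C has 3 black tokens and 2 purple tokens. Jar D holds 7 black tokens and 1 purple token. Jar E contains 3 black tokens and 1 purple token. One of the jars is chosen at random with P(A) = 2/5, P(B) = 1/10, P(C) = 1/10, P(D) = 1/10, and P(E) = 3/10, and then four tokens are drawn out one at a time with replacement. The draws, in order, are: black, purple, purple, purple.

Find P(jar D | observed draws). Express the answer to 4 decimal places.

Under each hypothesis, the probability of the observed sequence is: P(data | jar A) = (9/11)(2/11)(2/11)(2/11) = 0.0049177; P(data | jar B) = (1/5)(4/5)(4/5)(4/5) = 0.1024; P(data | jar C) = (3/5)(2/5)(2/5)(2/5) = 0.0384; P(data | jar D) = (7/8)(1/8)(1/8)(1/8) = 0.001709; P(data | jar E) = (3/4)(1/4)(1/4)(1/4) = 0.011719.
Weighting by the prior gives 2/5 · 0.0049177 = 0.0019671, 1/10 · 0.1024 = 0.01024, 1/10 · 0.0384 = 0.00384, 1/10 · 0.001709 = 0.0001709, 3/10 · 0.011719 = 0.0035156; summing to 0.019734.
Hence P(jar D | data) = (0.0001709) / (0.019734) = 0.0086603.

0.0087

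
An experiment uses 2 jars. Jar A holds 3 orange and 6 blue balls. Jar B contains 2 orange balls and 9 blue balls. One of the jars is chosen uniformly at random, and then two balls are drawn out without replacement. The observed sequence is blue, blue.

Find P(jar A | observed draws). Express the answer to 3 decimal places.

0.389

For each hypothesis, P(data | H) works out to: P(data | jar A) = (6/9)(5/8) = 0.41667; P(data | jar B) = (9/11)(8/10) = 0.65455.
The prior-weighted likelihoods are 1/2 · 0.41667 = 0.20833, 1/2 · 0.65455 = 0.32727; these sum to 0.53561.
By Bayes' rule, P(jar A | data) = (0.20833) / (0.53561) = 0.38897.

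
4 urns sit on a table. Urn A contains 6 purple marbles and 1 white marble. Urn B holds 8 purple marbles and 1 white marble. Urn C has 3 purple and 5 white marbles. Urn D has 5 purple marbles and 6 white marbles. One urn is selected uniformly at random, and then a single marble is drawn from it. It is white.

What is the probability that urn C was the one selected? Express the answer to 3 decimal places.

0.439

Under each hypothesis, the probability of this draw is: P(data | urn A) = (1/7) = 0.14286; P(data | urn B) = (1/9) = 0.11111; P(data | urn C) = (5/8) = 0.625; P(data | urn D) = (6/11) = 0.54545.
Weighting by the prior gives 1/4 · 0.14286 = 0.035714, 1/4 · 0.11111 = 0.027778, 1/4 · 0.625 = 0.15625, 1/4 · 0.54545 = 0.13636; summing to 0.35611.
So P(urn C | data) = (0.15625) / (0.35611) = 0.43877.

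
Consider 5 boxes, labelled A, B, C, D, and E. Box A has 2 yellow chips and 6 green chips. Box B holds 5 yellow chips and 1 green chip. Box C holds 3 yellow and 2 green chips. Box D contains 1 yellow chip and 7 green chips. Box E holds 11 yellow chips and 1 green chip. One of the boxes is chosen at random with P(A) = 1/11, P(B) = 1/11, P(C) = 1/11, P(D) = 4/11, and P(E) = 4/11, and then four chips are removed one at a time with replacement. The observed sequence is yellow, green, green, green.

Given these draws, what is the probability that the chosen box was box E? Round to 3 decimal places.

Compute the likelihood of the observed sequence for each case: P(data | box A) = (2/8)(6/8)(6/8)(6/8) = 0.10547; P(data | box B) = (5/6)(1/6)(1/6)(1/6) = 0.003858; P(data | box C) = (3/5)(2/5)(2/5)(2/5) = 0.0384; P(data | box D) = (1/8)(7/8)(7/8)(7/8) = 0.08374; P(data | box E) = (11/12)(1/12)(1/12)(1/12) = 0.00053048.
Weighting by the prior gives 1/11 · 0.10547 = 0.0095881, 1/11 · 0.003858 = 0.00035073, 1/11 · 0.0384 = 0.0034909, 4/11 · 0.08374 = 0.030451, 4/11 · 0.00053048 = 0.0001929; these sum to 0.044074.
So P(box E | data) = (0.0001929) / (0.044074) = 0.0043768.

0.004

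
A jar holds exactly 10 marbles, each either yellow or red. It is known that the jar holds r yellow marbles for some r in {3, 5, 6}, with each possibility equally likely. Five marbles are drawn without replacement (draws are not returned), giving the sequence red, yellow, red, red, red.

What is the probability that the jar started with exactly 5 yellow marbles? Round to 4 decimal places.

0.1838

Under each hypothesis, the probability of the observed sequence is: P(data | r = 3) = (7/10)(3/9)(6/8)(5/7)(4/6) = 1/12; P(data | r = 5) = (5/10)(5/9)(4/8)(3/7)(2/6) = 5/252; P(data | r = 6) = (4/10)(6/9)(3/8)(2/7)(1/6) = 1/210.
Weighting by the prior gives 1/3 · 1/12 = 1/36, 1/3 · 5/252 = 5/756, 1/3 · 1/210 = 1/630; these sum to 34/945.
Hence P(r = 5 | data) = (5/756) / (34/945) = 25/136.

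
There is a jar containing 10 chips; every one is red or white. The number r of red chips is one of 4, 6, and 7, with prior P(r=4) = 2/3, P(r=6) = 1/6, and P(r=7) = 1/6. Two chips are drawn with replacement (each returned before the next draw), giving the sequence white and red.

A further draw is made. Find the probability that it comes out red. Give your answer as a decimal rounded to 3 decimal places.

Compute the likelihood of the observed sequence for each case: P(data | r = 4) = (6/10)(4/10) = 6/25; P(data | r = 6) = (4/10)(6/10) = 6/25; P(data | r = 7) = (3/10)(7/10) = 21/100.
The prior-weighted likelihoods are 2/3 · 6/25 = 4/25, 1/6 · 6/25 = 1/25, 1/6 · 21/100 = 7/200; these sum to 47/200.
Normalising, the posterior is P(r = 4 | data) = 32/47, P(r = 6 | data) = 8/47, P(r = 7 | data) = 7/47.
The predictive probability is P(red next | data) = (2/5)(32/47) + (3/5)(8/47) + (7/10)(7/47) = 45/94.

0.479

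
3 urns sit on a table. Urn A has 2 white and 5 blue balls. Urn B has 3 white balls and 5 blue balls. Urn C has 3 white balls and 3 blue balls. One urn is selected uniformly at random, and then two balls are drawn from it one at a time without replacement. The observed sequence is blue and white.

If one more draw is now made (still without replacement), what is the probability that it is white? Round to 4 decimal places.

Compute the likelihood of the observed sequence for each case: P(data | urn A) = (5/7)(2/6) = 0.2381; P(data | urn B) = (5/8)(3/7) = 0.26786; P(data | urn C) = (3/6)(3/5) = 0.3.
Weighting by the prior gives 1/3 · 0.2381 = 0.079365, 1/3 · 0.26786 = 0.089286, 1/3 · 0.3 = 0.1; these sum to 0.26865.
Dividing through by the total gives posterior P(urn A | data) = 0.29542, P(urn B | data) = 0.33235, P(urn C | data) = 0.37223.
Averaging over the posterior, P(white next | data) = (1/5)(0.29542) + (1/3)(0.33235) + (1/2)(0.37223) = 0.35598.

0.3560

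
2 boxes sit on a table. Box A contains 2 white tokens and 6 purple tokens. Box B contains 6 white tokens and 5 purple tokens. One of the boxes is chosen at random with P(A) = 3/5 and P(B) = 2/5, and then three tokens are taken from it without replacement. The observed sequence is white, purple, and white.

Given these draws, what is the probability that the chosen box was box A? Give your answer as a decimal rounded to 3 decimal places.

0.261

Compute the likelihood of the observed sequence for each case: P(data | box A) = (2/8)(6/7)(1/6) = 0.035714; P(data | box B) = (6/11)(5/10)(5/9) = 0.15152.
The prior-weighted likelihoods are 3/5 · 0.035714 = 0.021429, 2/5 · 0.15152 = 0.060606; with total 0.082035.
Hence P(box A | data) = (0.021429) / (0.082035) = 0.26121.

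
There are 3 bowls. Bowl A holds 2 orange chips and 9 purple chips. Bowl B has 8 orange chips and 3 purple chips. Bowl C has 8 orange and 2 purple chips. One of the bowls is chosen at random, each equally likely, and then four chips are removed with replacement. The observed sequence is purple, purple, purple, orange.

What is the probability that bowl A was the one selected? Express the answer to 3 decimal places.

0.825

The likelihood of the observed sequence under each hypothesis: P(data | bowl A) = (9/11)(9/11)(9/11)(2/11) = 0.099583; P(data | bowl B) = (3/11)(3/11)(3/11)(8/11) = 0.014753; P(data | bowl C) = (2/10)(2/10)(2/10)(8/10) = 0.0064.
Weighting by the prior gives 1/3 · 0.099583 = 0.033194, 1/3 · 0.014753 = 0.0049177, 1/3 · 0.0064 = 0.0021333; these sum to 0.040245.
By Bayes' rule, P(bowl A | data) = (0.033194) / (0.040245) = 0.8248.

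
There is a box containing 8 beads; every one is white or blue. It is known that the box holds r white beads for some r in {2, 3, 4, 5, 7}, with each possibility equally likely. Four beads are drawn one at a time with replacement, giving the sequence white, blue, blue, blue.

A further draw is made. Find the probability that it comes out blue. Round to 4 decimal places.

0.6123

Compute the likelihood of the observed sequence for each case: P(data | r = 2) = (2/8)(6/8)(6/8)(6/8) = 0.10547; P(data | r = 3) = (3/8)(5/8)(5/8)(5/8) = 0.091553; P(data | r = 4) = (4/8)(4/8)(4/8)(4/8) = 0.0625; P(data | r = 5) = (5/8)(3/8)(3/8)(3/8) = 0.032959; P(data | r = 7) = (7/8)(1/8)(1/8)(1/8) = 0.001709.
Weighting by the prior gives 1/5 · 0.10547 = 0.021094, 1/5 · 0.091553 = 0.018311, 1/5 · 0.0625 = 0.0125, 1/5 · 0.032959 = 0.0065918, 1/5 · 0.001709 = 0.0003418; summing to 0.058838.
Dividing through by the total gives posterior P(r = 2 | data) = 0.35851, P(r = 3 | data) = 0.3112, P(r = 4 | data) = 0.21245, P(r = 5 | data) = 0.11203, P(r = 7 | data) = 0.0058091.
So P(blue next | data) = Σ P(blue next | H) P(H | data) = (3/4)(0.35851) + (5/8)(0.3112) + (1/2)(0.21245) + (3/8)(0.11203) + (1/8)(0.0058091) = 0.61234.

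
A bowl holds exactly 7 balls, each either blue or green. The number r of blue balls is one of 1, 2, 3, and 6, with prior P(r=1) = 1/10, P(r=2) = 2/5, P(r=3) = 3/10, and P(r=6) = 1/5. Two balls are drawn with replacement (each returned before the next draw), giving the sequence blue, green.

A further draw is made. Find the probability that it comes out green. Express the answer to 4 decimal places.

0.5957

The likelihood of the observed sequence under each hypothesis: P(data | r = 1) = (1/7)(6/7) = 6/49; P(data | r = 2) = (2/7)(5/7) = 10/49; P(data | r = 3) = (3/7)(4/7) = 12/49; P(data | r = 6) = (6/7)(1/7) = 6/49.
Multiplying each by its prior: 1/10 · 6/49 = 3/245, 2/5 · 10/49 = 4/49, 3/10 · 12/49 = 18/245, 1/5 · 6/49 = 6/245; summing to 47/245.
Dividing through by the total gives posterior P(r = 1 | data) = 3/47, P(r = 2 | data) = 20/47, P(r = 3 | data) = 18/47, P(r = 6 | data) = 6/47.
The predictive probability is P(green next | data) = (6/7)(3/47) + (5/7)(20/47) + (4/7)(18/47) + (1/7)(6/47) = 28/47.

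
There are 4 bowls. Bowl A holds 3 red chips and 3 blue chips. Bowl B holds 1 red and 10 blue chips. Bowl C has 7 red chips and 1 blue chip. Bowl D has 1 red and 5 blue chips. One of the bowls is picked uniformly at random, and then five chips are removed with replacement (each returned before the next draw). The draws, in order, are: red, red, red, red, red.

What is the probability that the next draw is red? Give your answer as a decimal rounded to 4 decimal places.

0.8533

The likelihood of the observed sequence under each hypothesis: P(data | bowl A) = (3/6)(3/6)(3/6)(3/6)(3/6) = 0.03125; P(data | bowl B) = (1/11)(1/11)(1/11)(1/11)(1/11) = 6.2092e-06; P(data | bowl C) = (7/8)(7/8)(7/8)(7/8)(7/8) = 0.51291; P(data | bowl D) = (1/6)(1/6)(1/6)(1/6)(1/6) = 0.0001286.
Multiplying each by its prior: 1/4 · 0.03125 = 0.0078125, 1/4 · 6.2092e-06 = 1.5523e-06, 1/4 · 0.51291 = 0.12823, 1/4 · 0.0001286 = 3.215e-05; with total 0.13607.
Normalising, the posterior is P(bowl A | data) = 0.057414, P(bowl B | data) = 1.1408e-05, P(bowl C | data) = 0.94234, P(bowl D | data) = 0.00023627.
So P(red next | data) = Σ P(red next | H) P(H | data) = (1/2)(0.057414) + (1/11)(1.1408e-05) + (7/8)(0.94234) + (1/6)(0.00023627) = 0.85329.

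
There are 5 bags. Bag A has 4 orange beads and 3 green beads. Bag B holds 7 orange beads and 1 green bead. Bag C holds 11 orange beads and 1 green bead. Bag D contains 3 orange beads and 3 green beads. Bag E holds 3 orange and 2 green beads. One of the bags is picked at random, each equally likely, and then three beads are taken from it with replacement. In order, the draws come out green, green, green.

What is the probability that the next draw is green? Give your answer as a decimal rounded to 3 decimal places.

0.452

For each hypothesis, P(data | H) works out to: P(data | bag A) = (3/7)(3/7)(3/7) = 0.078717; P(data | bag B) = (1/8)(1/8)(1/8) = 0.0019531; P(data | bag C) = (1/12)(1/12)(1/12) = 0.0005787; P(data | bag D) = (3/6)(3/6)(3/6) = 0.125; P(data | bag E) = (2/5)(2/5)(2/5) = 0.064.
Weighting by the prior gives 1/5 · 0.078717 = 0.015743, 1/5 · 0.0019531 = 0.00039063, 1/5 · 0.0005787 = 0.00011574, 1/5 · 0.125 = 0.025, 1/5 · 0.064 = 0.0128; with total 0.05405.
Dividing through by the total gives posterior P(bag A | data) = 0.29128, P(bag B | data) = 0.0072271, P(bag C | data) = 0.0021414, P(bag D | data) = 0.46254, P(bag E | data) = 0.23682.
Averaging over the posterior, P(green next | data) = (3/7)(0.29128) + (1/8)(0.0072271) + (1/12)(0.0021414) + (1/2)(0.46254) + (2/5)(0.23682) = 0.45191.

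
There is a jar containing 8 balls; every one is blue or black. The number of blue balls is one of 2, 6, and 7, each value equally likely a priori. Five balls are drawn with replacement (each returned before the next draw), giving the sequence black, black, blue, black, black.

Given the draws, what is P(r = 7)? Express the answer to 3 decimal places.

0.003

Under each hypothesis, the probability of the observed sequence is: P(data | r = 2) = (6/8)(6/8)(2/8)(6/8)(6/8) = 0.079102; P(data | r = 6) = (2/8)(2/8)(6/8)(2/8)(2/8) = 0.0029297; P(data | r = 7) = (1/8)(1/8)(7/8)(1/8)(1/8) = 0.00021362.
Weighting by the prior gives 1/3 · 0.079102 = 0.026367, 1/3 · 0.0029297 = 0.00097656, 1/3 · 0.00021362 = 7.1208e-05; with total 0.027415.
By Bayes' rule, P(r = 7 | data) = (7.1208e-05) / (0.027415) = 0.0025974.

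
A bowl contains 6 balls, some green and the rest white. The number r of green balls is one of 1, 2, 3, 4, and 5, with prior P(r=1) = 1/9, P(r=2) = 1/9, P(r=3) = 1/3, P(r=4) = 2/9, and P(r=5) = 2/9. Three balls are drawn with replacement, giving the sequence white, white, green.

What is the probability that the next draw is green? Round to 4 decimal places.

For each hypothesis, P(data | H) works out to: P(data | r = 1) = (5/6)(5/6)(1/6) = 0.11574; P(data | r = 2) = (4/6)(4/6)(2/6) = 0.14815; P(data | r = 3) = (3/6)(3/6)(3/6) = 0.125; P(data | r = 4) = (2/6)(2/6)(4/6) = 0.074074; P(data | r = 5) = (1/6)(1/6)(5/6) = 0.023148.
The prior-weighted likelihoods are 1/9 · 0.11574 = 0.01286, 1/9 · 0.14815 = 0.016461, 1/3 · 0.125 = 0.041667, 2/9 · 0.074074 = 0.016461, 2/9 · 0.023148 = 0.005144; these sum to 0.092593.
Normalising, the posterior is P(r = 1 | data) = 0.13889, P(r = 2 | data) = 0.17778, P(r = 3 | data) = 0.45, P(r = 4 | data) = 0.17778, P(r = 5 | data) = 0.055556.
So P(green next | data) = Σ P(green next | H) P(H | data) = (1/6)(0.13889) + (1/3)(0.17778) + (1/2)(0.45) + (2/3)(0.17778) + (5/6)(0.055556) = 0.47222.

0.4722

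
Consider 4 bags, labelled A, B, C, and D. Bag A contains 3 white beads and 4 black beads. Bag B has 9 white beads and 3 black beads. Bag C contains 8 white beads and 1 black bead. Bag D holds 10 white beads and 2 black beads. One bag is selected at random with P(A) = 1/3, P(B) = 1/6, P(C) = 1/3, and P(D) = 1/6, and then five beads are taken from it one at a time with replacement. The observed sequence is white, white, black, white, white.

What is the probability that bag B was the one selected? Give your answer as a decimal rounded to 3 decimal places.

0.235

Compute the likelihood of the observed sequence for each case: P(data | bag A) = (3/7)(3/7)(4/7)(3/7)(3/7) = 0.019278; P(data | bag B) = (9/12)(9/12)(3/12)(9/12)(9/12) = 0.079102; P(data | bag C) = (8/9)(8/9)(1/9)(8/9)(8/9) = 0.069366; P(data | bag D) = (10/12)(10/12)(2/12)(10/12)(10/12) = 0.080376.
Multiplying each by its prior: 1/3 · 0.019278 = 0.0064259, 1/6 · 0.079102 = 0.013184, 1/3 · 0.069366 = 0.023122, 1/6 · 0.080376 = 0.013396; summing to 0.056127.
Therefore the posterior P(bag B | data) = (0.013184) / (0.056127) = 0.23489.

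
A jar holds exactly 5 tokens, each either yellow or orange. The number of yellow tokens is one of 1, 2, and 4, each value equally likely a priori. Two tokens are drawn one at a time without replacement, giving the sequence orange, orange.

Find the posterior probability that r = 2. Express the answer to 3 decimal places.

0.333

Compute the likelihood of the observed sequence for each case: P(data | r = 1) = (4/5)(3/4) = 3/5; P(data | r = 2) = (3/5)(2/4) = 3/10; P(data | r = 4) = (1/5)(0/4) = 0.
Multiplying each by its prior: 1/3 · 3/5 = 1/5, 1/3 · 3/10 = 1/10, 1/3 · 0 = 0; with total 3/10.
Hence P(r = 2 | data) = (1/10) / (3/10) = 1/3.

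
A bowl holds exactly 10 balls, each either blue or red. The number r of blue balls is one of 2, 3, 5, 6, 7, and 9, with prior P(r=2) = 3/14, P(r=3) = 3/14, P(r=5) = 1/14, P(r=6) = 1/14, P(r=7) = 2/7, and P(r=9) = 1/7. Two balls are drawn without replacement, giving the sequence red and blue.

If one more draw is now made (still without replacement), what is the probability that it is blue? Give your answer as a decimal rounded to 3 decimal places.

0.497

For each hypothesis, P(data | H) works out to: P(data | r = 2) = (8/10)(2/9) = 8/45; P(data | r = 3) = (7/10)(3/9) = 7/30; P(data | r = 5) = (5/10)(5/9) = 5/18; P(data | r = 6) = (4/10)(6/9) = 4/15; P(data | r = 7) = (3/10)(7/9) = 7/30; P(data | r = 9) = (1/10)(9/9) = 1/10.
Multiplying each by its prior: 3/14 · 8/45 = 4/105, 3/14 · 7/30 = 1/20, 1/14 · 5/18 = 5/252, 1/14 · 4/15 = 2/105, 2/7 · 7/30 = 1/15, 1/7 · 1/10 = 1/70; these sum to 131/630.
The posterior is then P(r = 2 | data) = 0.18321, P(r = 3 | data) = 0.24046, P(r = 5 | data) = 0.09542, P(r = 6 | data) = 0.091603, P(r = 7 | data) = 0.32061, P(r = 9 | data) = 0.068702.
The predictive probability is P(blue next | data) = (1/8)(0.18321) + (1/4)(0.24046) + (1/2)(0.09542) + (5/8)(0.091603) + (3/4)(0.32061) + (1)(0.068702) = 0.49714.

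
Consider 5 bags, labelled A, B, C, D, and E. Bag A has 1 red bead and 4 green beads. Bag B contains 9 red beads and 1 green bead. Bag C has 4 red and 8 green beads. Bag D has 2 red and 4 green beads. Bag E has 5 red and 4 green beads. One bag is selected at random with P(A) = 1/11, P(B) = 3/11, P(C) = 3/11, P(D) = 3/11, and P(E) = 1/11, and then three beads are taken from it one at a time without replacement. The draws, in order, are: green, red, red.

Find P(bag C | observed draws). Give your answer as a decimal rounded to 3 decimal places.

0.249

For each hypothesis, P(data | H) works out to: P(data | bag A) = (4/5)(1/4)(0/3) = 0; P(data | bag B) = (1/10)(9/9)(8/8) = 0.1; P(data | bag C) = (8/12)(4/11)(3/10) = 0.072727; P(data | bag D) = (4/6)(2/5)(1/4) = 0.066667; P(data | bag E) = (4/9)(5/8)(4/7) = 0.15873.
The prior-weighted likelihoods are 1/11 · 0 = 0, 3/11 · 0.1 = 0.027273, 3/11 · 0.072727 = 0.019835, 3/11 · 0.066667 = 0.018182, 1/11 · 0.15873 = 0.01443; these sum to 0.079719.
Therefore the posterior P(bag C | data) = (0.019835) / (0.079719) = 0.24881.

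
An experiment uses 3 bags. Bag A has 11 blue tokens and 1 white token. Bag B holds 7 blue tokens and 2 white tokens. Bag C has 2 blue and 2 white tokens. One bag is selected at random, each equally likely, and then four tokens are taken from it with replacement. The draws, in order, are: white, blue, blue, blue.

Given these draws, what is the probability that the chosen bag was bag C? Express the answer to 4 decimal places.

0.2703

The likelihood of the observed sequence under each hypothesis: P(data | bag A) = (1/12)(11/12)(11/12)(11/12) = 0.064188; P(data | bag B) = (2/9)(7/9)(7/9)(7/9) = 0.10456; P(data | bag C) = (2/4)(2/4)(2/4)(2/4) = 0.0625.
The prior-weighted likelihoods are 1/3 · 0.064188 = 0.021396, 1/3 · 0.10456 = 0.034852, 1/3 · 0.0625 = 0.020833; summing to 0.077082.
So P(bag C | data) = (0.020833) / (0.077082) = 0.27028.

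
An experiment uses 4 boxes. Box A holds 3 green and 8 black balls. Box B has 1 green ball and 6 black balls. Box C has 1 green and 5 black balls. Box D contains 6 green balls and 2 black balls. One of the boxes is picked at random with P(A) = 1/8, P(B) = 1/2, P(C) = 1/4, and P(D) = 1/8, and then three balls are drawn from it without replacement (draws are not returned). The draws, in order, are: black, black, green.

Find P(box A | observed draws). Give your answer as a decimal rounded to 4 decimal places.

0.1529

The likelihood of the observed sequence under each hypothesis: P(data | box A) = (8/11)(7/10)(3/9) = 0.1697; P(data | box B) = (6/7)(5/6)(1/5) = 0.14286; P(data | box C) = (5/6)(4/5)(1/4) = 0.16667; P(data | box D) = (2/8)(1/7)(6/6) = 0.035714.
Weighting by the prior gives 1/8 · 0.1697 = 0.021212, 1/2 · 0.14286 = 0.071429, 1/4 · 0.16667 = 0.041667, 1/8 · 0.035714 = 0.0044643; summing to 0.13877.
Therefore the posterior P(box A | data) = (0.021212) / (0.13877) = 0.15286.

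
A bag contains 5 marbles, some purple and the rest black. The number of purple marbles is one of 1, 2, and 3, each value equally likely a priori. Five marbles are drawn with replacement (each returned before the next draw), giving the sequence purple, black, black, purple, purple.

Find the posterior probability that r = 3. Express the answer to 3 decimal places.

Compute the likelihood of the observed sequence for each case: P(data | r = 1) = (1/5)(4/5)(4/5)(1/5)(1/5) = 0.00512; P(data | r = 2) = (2/5)(3/5)(3/5)(2/5)(2/5) = 0.02304; P(data | r = 3) = (3/5)(2/5)(2/5)(3/5)(3/5) = 0.03456.
Weighting by the prior gives 1/3 · 0.00512 = 0.0017067, 1/3 · 0.02304 = 0.00768, 1/3 · 0.03456 = 0.01152; these sum to 0.020907.
Therefore the posterior P(r = 3 | data) = (0.01152) / (0.020907) = 0.55102.

0.551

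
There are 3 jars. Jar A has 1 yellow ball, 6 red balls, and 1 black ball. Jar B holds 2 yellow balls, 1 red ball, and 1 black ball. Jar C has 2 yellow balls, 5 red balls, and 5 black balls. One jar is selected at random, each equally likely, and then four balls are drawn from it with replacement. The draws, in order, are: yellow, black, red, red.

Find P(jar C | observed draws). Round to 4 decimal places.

Compute the likelihood of the observed sequence for each case: P(data | jar A) = (1/8)(1/8)(6/8)(6/8) = 0.0087891; P(data | jar B) = (2/4)(1/4)(1/4)(1/4) = 0.0078125; P(data | jar C) = (2/12)(5/12)(5/12)(5/12) = 0.012056.
Multiplying each by its prior: 1/3 · 0.0087891 = 0.0029297, 1/3 · 0.0078125 = 0.0026042, 1/3 · 0.012056 = 0.0040188; these sum to 0.0095526.
By Bayes' rule, P(jar C | data) = (0.0040188) / (0.0095526) = 0.4207.

0.4207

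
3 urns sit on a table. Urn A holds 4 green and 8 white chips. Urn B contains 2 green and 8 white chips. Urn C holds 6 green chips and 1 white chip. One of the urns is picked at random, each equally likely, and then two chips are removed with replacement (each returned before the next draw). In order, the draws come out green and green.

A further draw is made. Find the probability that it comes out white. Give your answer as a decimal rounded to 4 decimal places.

0.2382

The likelihood of the observed sequence under each hypothesis: P(data | urn A) = (4/12)(4/12) = 0.11111; P(data | urn B) = (2/10)(2/10) = 0.04; P(data | urn C) = (6/7)(6/7) = 0.73469.
Multiplying each by its prior: 1/3 · 0.11111 = 0.037037, 1/3 · 0.04 = 0.013333, 1/3 · 0.73469 = 0.2449; summing to 0.29527.
Normalising, the posterior is P(urn A | data) = 0.12544, P(urn B | data) = 0.045157, P(urn C | data) = 0.82941.
Averaging over the posterior, P(white next | data) = (2/3)(0.12544) + (4/5)(0.045157) + (1/7)(0.82941) = 0.23824.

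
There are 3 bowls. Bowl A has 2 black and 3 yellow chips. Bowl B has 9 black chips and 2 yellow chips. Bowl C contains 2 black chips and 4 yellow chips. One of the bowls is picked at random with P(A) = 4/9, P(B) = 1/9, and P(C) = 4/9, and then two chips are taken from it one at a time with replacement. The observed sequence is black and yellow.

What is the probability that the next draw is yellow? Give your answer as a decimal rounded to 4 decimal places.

For each hypothesis, P(data | H) works out to: P(data | bowl A) = (2/5)(3/5) = 0.24; P(data | bowl B) = (9/11)(2/11) = 0.14876; P(data | bowl C) = (2/6)(4/6) = 0.22222.
The prior-weighted likelihoods are 4/9 · 0.24 = 0.10667, 1/9 · 0.14876 = 0.016529, 4/9 · 0.22222 = 0.098765; with total 0.22196.
The posterior is then P(bowl A | data) = 0.48056, P(bowl B | data) = 0.074468, P(bowl C | data) = 0.44497.
So P(yellow next | data) = Σ P(yellow next | H) P(H | data) = (3/5)(0.48056) + (2/11)(0.074468) + (2/3)(0.44497) = 0.59852.

0.5985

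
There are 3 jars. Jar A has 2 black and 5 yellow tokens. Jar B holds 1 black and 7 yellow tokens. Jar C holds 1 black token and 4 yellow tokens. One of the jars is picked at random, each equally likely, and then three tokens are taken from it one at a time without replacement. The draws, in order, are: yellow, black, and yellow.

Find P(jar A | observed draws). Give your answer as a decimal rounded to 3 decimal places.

Compute the likelihood of the observed sequence for each case: P(data | jar A) = (5/7)(2/6)(4/5) = 0.19048; P(data | jar B) = (7/8)(1/7)(6/6) = 0.125; P(data | jar C) = (4/5)(1/4)(3/3) = 0.2.
The prior-weighted likelihoods are 1/3 · 0.19048 = 0.063492, 1/3 · 0.125 = 0.041667, 1/3 · 0.2 = 0.066667; these sum to 0.17183.
By Bayes' rule, P(jar A | data) = (0.063492) / (0.17183) = 0.36952.

0.370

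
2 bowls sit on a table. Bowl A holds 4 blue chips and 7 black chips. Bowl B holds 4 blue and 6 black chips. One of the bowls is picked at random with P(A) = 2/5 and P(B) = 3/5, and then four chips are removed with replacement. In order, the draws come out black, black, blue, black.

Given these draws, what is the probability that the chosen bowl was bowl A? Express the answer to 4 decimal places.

0.4196

The likelihood of the observed sequence under each hypothesis: P(data | bowl A) = (7/11)(7/11)(4/11)(7/11) = 0.093709; P(data | bowl B) = (6/10)(6/10)(4/10)(6/10) = 0.0864.
Multiplying each by its prior: 2/5 · 0.093709 = 0.037484, 3/5 · 0.0864 = 0.05184; with total 0.089324.
Therefore the posterior P(bowl A | data) = (0.037484) / (0.089324) = 0.41964.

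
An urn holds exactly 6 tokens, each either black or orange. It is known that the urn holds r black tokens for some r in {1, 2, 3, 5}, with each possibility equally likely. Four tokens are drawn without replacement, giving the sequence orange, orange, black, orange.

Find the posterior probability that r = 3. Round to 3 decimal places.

0.143

For each hypothesis, P(data | H) works out to: P(data | r = 1) = (5/6)(4/5)(1/4)(3/3) = 1/6; P(data | r = 2) = (4/6)(3/5)(2/4)(2/3) = 2/15; P(data | r = 3) = (3/6)(2/5)(3/4)(1/3) = 1/20; P(data | r = 5) = (1/6)(0/5) = 0.
Multiplying each by its prior: 1/4 · 1/6 = 1/24, 1/4 · 2/15 = 1/30, 1/4 · 1/20 = 1/80, 1/4 · 0 = 0; summing to 7/80.
Therefore the posterior P(r = 3 | data) = (1/80) / (7/80) = 1/7.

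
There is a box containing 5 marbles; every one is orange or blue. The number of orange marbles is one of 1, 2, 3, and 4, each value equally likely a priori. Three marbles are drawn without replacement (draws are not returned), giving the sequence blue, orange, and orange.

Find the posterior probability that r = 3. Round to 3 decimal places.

For each hypothesis, P(data | H) works out to: P(data | r = 1) = (4/5)(1/4)(0/3) = 0; P(data | r = 2) = (3/5)(2/4)(1/3) = 1/10; P(data | r = 3) = (2/5)(3/4)(2/3) = 1/5; P(data | r = 4) = (1/5)(4/4)(3/3) = 1/5.
Multiplying each by its prior: 1/4 · 0 = 0, 1/4 · 1/10 = 1/40, 1/4 · 1/5 = 1/20, 1/4 · 1/5 = 1/20; with total 1/8.
Therefore the posterior P(r = 3 | data) = (1/20) / (1/8) = 2/5.

0.400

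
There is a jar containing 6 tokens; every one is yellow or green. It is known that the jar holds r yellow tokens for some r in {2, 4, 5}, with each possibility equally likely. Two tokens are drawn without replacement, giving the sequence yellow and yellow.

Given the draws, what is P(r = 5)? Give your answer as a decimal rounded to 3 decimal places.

0.588

The likelihood of the observed sequence under each hypothesis: P(data | r = 2) = (2/6)(1/5) = 1/15; P(data | r = 4) = (4/6)(3/5) = 2/5; P(data | r = 5) = (5/6)(4/5) = 2/3.
Weighting by the prior gives 1/3 · 1/15 = 1/45, 1/3 · 2/5 = 2/15, 1/3 · 2/3 = 2/9; summing to 17/45.
By Bayes' rule, P(r = 5 | data) = (2/9) / (17/45) = 10/17.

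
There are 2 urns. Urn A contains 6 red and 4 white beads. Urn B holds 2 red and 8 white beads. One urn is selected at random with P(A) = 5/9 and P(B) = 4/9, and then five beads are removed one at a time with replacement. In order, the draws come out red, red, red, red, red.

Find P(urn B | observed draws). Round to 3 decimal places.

0.003

For each hypothesis, P(data | H) works out to: P(data | urn A) = (6/10)(6/10)(6/10)(6/10)(6/10) = 0.07776; P(data | urn B) = (2/10)(2/10)(2/10)(2/10)(2/10) = 0.00032.
The prior-weighted likelihoods are 5/9 · 0.07776 = 0.0432, 4/9 · 0.00032 = 0.00014222; summing to 0.043342.
Therefore the posterior P(urn B | data) = (0.00014222) / (0.043342) = 0.0032814.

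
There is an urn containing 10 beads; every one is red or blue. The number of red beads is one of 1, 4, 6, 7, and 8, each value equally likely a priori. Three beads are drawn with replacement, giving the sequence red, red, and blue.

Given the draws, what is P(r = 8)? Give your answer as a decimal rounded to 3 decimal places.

0.244

Compute the likelihood of the observed sequence for each case: P(data | r = 1) = (1/10)(1/10)(9/10) = 0.009; P(data | r = 4) = (4/10)(4/10)(6/10) = 0.096; P(data | r = 6) = (6/10)(6/10)(4/10) = 0.144; P(data | r = 7) = (7/10)(7/10)(3/10) = 0.147; P(data | r = 8) = (8/10)(8/10)(2/10) = 0.128.
Weighting by the prior gives 1/5 · 0.009 = 0.0018, 1/5 · 0.096 = 0.0192, 1/5 · 0.144 = 0.0288, 1/5 · 0.147 = 0.0294, 1/5 · 0.128 = 0.0256; these sum to 0.1048.
So P(r = 8 | data) = (0.0256) / (0.1048) = 0.24427.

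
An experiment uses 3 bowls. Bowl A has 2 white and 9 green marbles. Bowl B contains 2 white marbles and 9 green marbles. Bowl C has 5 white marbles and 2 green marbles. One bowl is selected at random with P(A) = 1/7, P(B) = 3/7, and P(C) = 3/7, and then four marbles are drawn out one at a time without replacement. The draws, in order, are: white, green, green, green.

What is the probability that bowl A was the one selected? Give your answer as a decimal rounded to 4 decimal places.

0.2500

Compute the likelihood of the observed sequence for each case: P(data | bowl A) = (2/11)(9/10)(8/9)(7/8) = 7/55; P(data | bowl B) = (2/11)(9/10)(8/9)(7/8) = 7/55; P(data | bowl C) = (5/7)(2/6)(1/5)(0/4) = 0.
Weighting by the prior gives 1/7 · 7/55 = 1/55, 3/7 · 7/55 = 3/55, 3/7 · 0 = 0; these sum to 4/55.
So P(bowl A | data) = (1/55) / (4/55) = 1/4.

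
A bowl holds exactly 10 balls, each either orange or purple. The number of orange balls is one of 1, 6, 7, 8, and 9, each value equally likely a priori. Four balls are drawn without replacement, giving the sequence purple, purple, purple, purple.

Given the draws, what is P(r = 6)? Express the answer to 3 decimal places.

0.008

Under each hypothesis, the probability of the observed sequence is: P(data | r = 1) = (9/10)(8/9)(7/8)(6/7) = 0.6; P(data | r = 6) = (4/10)(3/9)(2/8)(1/7) = 0.0047619; P(data | r = 7) = (3/10)(2/9)(1/8)(0/7) = 0; P(data | r = 8) = (2/10)(1/9)(0/8) = 0; P(data | r = 9) = (1/10)(0/9) = 0.
The prior-weighted likelihoods are 1/5 · 0.6 = 0.12, 1/5 · 0.0047619 = 0.00095238, 1/5 · 0 = 0, 1/5 · 0 = 0, 1/5 · 0 = 0; with total 0.12095.
So P(r = 6 | data) = (0.00095238) / (0.12095) = 0.007874.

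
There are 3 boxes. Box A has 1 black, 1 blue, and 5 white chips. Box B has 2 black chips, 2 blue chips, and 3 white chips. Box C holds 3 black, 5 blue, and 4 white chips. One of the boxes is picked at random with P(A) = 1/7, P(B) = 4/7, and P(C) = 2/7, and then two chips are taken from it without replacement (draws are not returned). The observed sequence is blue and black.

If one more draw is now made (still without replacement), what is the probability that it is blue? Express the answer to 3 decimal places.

0.264

Under each hypothesis, the probability of the observed sequence is: P(data | box A) = (1/7)(1/6) = 0.02381; P(data | box B) = (2/7)(2/6) = 0.095238; P(data | box C) = (5/12)(3/11) = 0.11364.
Multiplying each by its prior: 1/7 · 0.02381 = 0.0034014, 4/7 · 0.095238 = 0.054422, 2/7 · 0.11364 = 0.032468; summing to 0.090291.
Dividing through by the total gives posterior P(box A | data) = 0.037671, P(box B | data) = 0.60274, P(box C | data) = 0.35959.
The predictive probability is P(blue next | data) = (0)(0.037671) + (1/5)(0.60274) + (2/5)(0.35959) = 0.26438.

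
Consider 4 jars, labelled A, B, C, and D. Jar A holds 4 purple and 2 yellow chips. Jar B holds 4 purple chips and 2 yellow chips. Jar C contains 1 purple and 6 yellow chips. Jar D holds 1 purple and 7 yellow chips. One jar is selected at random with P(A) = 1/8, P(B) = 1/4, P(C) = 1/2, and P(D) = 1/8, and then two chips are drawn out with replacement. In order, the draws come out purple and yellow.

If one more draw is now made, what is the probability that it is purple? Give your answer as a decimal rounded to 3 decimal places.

The likelihood of the observed sequence under each hypothesis: P(data | jar A) = (4/6)(2/6) = 0.22222; P(data | jar B) = (4/6)(2/6) = 0.22222; P(data | jar C) = (1/7)(6/7) = 0.12245; P(data | jar D) = (1/8)(7/8) = 0.10938.
Weighting by the prior gives 1/8 · 0.22222 = 0.027778, 1/4 · 0.22222 = 0.055556, 1/2 · 0.12245 = 0.061224, 1/8 · 0.10938 = 0.013672; summing to 0.15823.
The posterior is then P(jar A | data) = 0.17555, P(jar B | data) = 0.35111, P(jar C | data) = 0.38693, P(jar D | data) = 0.086405.
The predictive probability is P(purple next | data) = (2/3)(0.17555) + (2/3)(0.35111) + (1/7)(0.38693) + (1/8)(0.086405) = 0.41718.

0.417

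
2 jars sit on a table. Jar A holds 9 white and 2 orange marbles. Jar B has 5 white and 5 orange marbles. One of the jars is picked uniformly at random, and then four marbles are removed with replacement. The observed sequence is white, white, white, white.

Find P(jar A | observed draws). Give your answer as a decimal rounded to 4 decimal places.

0.8776

For each hypothesis, P(data | H) works out to: P(data | jar A) = (9/11)(9/11)(9/11)(9/11) = 0.44813; P(data | jar B) = (5/10)(5/10)(5/10)(5/10) = 0.0625.
Weighting by the prior gives 1/2 · 0.44813 = 0.22406, 1/2 · 0.0625 = 0.03125; with total 0.25531.
So P(jar A | data) = (0.22406) / (0.25531) = 0.8776.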